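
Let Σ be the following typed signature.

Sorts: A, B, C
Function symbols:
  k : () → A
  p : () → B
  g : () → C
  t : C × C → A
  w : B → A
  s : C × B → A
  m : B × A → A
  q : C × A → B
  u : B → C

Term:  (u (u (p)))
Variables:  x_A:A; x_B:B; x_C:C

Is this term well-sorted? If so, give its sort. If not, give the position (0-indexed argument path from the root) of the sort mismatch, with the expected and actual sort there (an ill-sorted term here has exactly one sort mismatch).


    (p) : B
  (u (p)) : C
(u (u (p))) : ✗ arg 0 at [0] has sort C, expected B

ill-sorted at position [0]: expected B, got C


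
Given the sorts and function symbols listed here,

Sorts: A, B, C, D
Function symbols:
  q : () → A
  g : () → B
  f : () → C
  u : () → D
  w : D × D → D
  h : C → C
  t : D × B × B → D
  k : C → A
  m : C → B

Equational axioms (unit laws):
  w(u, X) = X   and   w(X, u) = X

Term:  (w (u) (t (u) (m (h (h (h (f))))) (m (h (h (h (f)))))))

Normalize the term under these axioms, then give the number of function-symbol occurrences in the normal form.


size = 12

1. (w (u) (t (u) (m (h (h (h (f))))) (m (h (h (h (f)))))))  →  (t (u) (m (h (h (h (f))))) (m (h (h (h (f))))))
normal form: (t (u) (m (h (h (h (f))))) (m (h (h (h (f))))))


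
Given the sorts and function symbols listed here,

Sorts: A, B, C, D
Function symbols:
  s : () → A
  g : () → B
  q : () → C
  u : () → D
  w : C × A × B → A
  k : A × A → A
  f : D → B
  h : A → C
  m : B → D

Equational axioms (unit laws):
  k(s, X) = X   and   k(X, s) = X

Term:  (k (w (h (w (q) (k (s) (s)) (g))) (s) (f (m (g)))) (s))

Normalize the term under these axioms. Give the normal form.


1. (k (w (h (w (q) (k (s) (s)) (g))) (s) (f (m (g)))) (s))  →  (w (h (w (q) (k (s) (s)) (g))) (s) (f (m (g))))
2. (w (h (w (q) (k (s) (s)) (g))) (s) (f (m (g))))  →  (w (h (w (q) (s) (g))) (s) (f (m (g))))

normal form = (w (h (w (q) (s) (g))) (s) (f (m (g))))


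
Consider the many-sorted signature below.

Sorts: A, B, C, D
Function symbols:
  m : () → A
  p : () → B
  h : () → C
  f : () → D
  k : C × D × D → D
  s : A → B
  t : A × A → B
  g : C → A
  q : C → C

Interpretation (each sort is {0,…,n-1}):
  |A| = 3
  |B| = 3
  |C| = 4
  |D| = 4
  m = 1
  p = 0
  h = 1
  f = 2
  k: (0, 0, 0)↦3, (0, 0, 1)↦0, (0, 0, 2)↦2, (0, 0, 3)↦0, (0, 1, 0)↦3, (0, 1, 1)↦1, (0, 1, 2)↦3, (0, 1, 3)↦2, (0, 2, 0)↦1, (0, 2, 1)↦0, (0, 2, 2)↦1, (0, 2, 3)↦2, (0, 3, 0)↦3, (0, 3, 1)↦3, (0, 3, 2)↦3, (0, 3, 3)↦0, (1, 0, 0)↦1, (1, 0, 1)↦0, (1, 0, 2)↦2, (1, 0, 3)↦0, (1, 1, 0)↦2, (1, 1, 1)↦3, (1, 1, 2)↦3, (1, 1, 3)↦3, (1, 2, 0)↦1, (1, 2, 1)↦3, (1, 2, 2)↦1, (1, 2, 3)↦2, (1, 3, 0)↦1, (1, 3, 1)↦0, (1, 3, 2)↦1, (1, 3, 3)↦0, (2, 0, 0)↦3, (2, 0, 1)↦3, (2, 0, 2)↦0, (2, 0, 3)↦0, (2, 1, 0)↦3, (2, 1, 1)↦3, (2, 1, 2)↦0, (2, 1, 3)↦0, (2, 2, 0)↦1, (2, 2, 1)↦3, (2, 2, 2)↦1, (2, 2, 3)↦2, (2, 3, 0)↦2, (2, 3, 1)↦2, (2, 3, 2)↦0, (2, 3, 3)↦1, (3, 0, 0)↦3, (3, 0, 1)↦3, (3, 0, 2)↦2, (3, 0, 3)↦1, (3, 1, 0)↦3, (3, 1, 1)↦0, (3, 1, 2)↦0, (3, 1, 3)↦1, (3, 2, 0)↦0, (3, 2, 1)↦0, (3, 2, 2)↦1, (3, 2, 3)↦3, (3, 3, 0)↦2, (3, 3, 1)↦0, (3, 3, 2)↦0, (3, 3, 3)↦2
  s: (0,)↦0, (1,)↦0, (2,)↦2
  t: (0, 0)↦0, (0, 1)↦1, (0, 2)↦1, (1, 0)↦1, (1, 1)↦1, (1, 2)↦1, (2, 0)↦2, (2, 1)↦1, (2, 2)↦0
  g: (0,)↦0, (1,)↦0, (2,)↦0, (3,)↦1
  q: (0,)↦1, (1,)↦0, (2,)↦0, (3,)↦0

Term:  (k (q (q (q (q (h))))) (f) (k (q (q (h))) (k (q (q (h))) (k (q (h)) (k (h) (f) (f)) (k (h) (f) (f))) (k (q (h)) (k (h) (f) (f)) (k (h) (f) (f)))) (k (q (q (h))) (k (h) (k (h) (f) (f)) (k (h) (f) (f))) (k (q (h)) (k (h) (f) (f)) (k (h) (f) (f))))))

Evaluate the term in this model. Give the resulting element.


  h = 1
  (q (h)) = q(1,) = 0
  (q (q (h))) = q(0,) = 1
  (q (q (q (h)))) = q(1,) = 0
  (q (q (q (q (h))))) = q(0,) = 1
  f = 2
  h = 1
  (q (h)) = q(1,) = 0
  (q (q (h))) = q(0,) = 1
  h = 1
  (q (h)) = q(1,) = 0
  (q (q (h))) = q(0,) = 1
  h = 1
  (q (h)) = q(1,) = 0
  h = 1
  f = 2
  f = 2
  (k (h) (f) (f)) = k(1, 2, 2) = 1
  h = 1
  f = 2
  f = 2
  (k (h) (f) (f)) = k(1, 2, 2) = 1
  (k (q (h)) (k (h) (f) (f)) (k (h) (f) (f))) = k(0, 1, 1) = 1
  h = 1
  (q (h)) = q(1,) = 0
  h = 1
  f = 2
  f = 2
  (k (h) (f) (f)) = k(1, 2, 2) = 1
  h = 1
  f = 2
  f = 2
  (k (h) (f) (f)) = k(1, 2, 2) = 1
  (k (q (h)) (k (h) (f) (f)) (k (h) (f) (f))) = k(0, 1, 1) = 1
  (k (q (q (h))) (k (q (h)) (k (h) (f) (f)) (k (h) (f) (f))) (k (q (h)) (k (h) (f) (f)) (k (h) (f) (f)))) = k(1, 1, 1) = 3
  h = 1
  (q (h)) = q(1,) = 0
  (q (q (h))) = q(0,) = 1
  h = 1
  h = 1
  f = 2
  f = 2
  (k (h) (f) (f)) = k(1, 2, 2) = 1
  h = 1
  f = 2
  f = 2
  (k (h) (f) (f)) = k(1, 2, 2) = 1
  (k (h) (k (h) (f) (f)) (k (h) (f) (f))) = k(1, 1, 1) = 3
  h = 1
  (q (h)) = q(1,) = 0
  h = 1
  f = 2
  f = 2
  (k (h) (f) (f)) = k(1, 2, 2) = 1
  h = 1
  f = 2
  f = 2
  (k (h) (f) (f)) = k(1, 2, 2) = 1
  (k (q (h)) (k (h) (f) (f)) (k (h) (f) (f))) = k(0, 1, 1) = 1
  (k (q (q (h))) (k (h) (k (h) (f) (f)) (k (h) (f) (f))) (k (q (h)) (k (h) (f) (f)) (k (h) (f) (f)))) = k(1, 3, 1) = 0
  (k (q (q (h))) (k (q (q (h))) (k (q (h)) (k (h) (f) (f)) (k (h) (f) (f))) (k (q (h)) (k (h) (f) (f)) (k (h) (f) (f)))) (k (q (q (h))) (k (h) (k (h) (f) (f)) (k (h) (f) (f))) (k (q (h)) (k (h) (f) (f)) (k (h) (f) (f))))) = k(1, 3, 0) = 1
  (k (q (q (q (q (h))))) (f) (k (q (q (h))) (k (q (q (h))) (k (q (h)) (k (h) (f) (f)) (k (h) (f) (f))) (k (q (h)) (k (h) (f) (f)) (k (h) (f) (f)))) (k (q (q (h))) (k (h) (k (h) (f) (f)) (k (h) (f) (f))) (k (q (h)) (k (h) (f) (f)) (k (h) (f) (f)))))) = k(1, 2, 1) = 3

value = 3


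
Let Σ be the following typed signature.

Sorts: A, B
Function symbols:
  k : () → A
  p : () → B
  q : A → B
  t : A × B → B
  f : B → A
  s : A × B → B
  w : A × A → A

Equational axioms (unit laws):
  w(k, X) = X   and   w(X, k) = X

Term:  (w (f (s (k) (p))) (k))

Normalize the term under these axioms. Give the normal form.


normal form = (f (s (k) (p)))

1. (w (f (s (k) (p))) (k))  →  (f (s (k) (p)))


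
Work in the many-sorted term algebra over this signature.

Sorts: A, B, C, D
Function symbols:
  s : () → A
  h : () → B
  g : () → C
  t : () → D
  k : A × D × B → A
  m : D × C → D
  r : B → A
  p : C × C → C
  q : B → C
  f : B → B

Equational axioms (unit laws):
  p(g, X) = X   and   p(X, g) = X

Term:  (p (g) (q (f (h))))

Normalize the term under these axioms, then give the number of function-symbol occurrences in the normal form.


size = 3

1. (p (g) (q (f (h))))  →  (q (f (h)))
normal form: (q (f (h)))


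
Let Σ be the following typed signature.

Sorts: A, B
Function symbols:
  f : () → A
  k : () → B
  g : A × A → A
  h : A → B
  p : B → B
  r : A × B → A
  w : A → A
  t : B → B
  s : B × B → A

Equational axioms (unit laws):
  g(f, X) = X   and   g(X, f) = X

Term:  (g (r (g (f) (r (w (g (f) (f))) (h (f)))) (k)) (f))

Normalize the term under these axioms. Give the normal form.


normal form = (r (r (w (f)) (h (f))) (k))

1. (g (r (g (f) (r (w (g (f) (f))) (h (f)))) (k)) (f))  →  (r (g (f) (r (w (g (f) (f))) (h (f)))) (k))
2. (r (g (f) (r (w (g (f) (f))) (h (f)))) (k))  →  (r (r (w (g (f) (f))) (h (f))) (k))
3. (r (r (w (g (f) (f))) (h (f))) (k))  →  (r (r (w (f)) (h (f))) (k))


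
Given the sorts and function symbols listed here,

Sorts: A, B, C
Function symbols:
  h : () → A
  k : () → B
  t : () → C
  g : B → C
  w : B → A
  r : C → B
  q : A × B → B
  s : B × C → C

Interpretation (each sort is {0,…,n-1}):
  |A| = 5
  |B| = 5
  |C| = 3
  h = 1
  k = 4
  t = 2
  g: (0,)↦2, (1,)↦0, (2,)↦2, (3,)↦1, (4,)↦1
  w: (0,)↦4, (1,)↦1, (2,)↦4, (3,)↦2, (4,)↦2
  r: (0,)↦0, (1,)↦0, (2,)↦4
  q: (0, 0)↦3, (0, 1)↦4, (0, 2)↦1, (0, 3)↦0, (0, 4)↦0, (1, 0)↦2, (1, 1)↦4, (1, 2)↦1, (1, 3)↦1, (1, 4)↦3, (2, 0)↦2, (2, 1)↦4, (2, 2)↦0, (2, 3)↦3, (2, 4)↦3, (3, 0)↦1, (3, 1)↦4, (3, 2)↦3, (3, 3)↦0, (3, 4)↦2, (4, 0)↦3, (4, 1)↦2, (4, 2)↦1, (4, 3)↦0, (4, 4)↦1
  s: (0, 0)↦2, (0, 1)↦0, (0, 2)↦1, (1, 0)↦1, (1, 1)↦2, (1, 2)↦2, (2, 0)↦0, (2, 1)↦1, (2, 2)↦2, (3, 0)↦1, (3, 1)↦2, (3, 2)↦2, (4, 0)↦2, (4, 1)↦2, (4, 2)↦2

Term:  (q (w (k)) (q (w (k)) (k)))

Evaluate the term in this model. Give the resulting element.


value = 3

  k = 4
  (w (k)) = w(4,) = 2
  k = 4
  (w (k)) = w(4,) = 2
  k = 4
  (q (w (k)) (k)) = q(2, 4) = 3
  (q (w (k)) (q (w (k)) (k))) = q(2, 3) = 3


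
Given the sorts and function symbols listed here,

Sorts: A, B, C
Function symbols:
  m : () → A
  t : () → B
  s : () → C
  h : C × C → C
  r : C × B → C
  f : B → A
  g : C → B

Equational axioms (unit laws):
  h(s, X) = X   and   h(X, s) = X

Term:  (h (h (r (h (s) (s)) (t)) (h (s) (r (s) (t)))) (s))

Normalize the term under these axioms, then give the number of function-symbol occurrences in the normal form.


1. (h (h (r (h (s) (s)) (t)) (h (s) (r (s) (t)))) (s))  →  (h (r (h (s) (s)) (t)) (h (s) (r (s) (t))))
2. (h (r (h (s) (s)) (t)) (h (s) (r (s) (t))))  →  (h (r (s) (t)) (h (s) (r (s) (t))))
3. (h (r (s) (t)) (h (s) (r (s) (t))))  →  (h (r (s) (t)) (r (s) (t)))
normal form: (h (r (s) (t)) (r (s) (t)))

size = 7


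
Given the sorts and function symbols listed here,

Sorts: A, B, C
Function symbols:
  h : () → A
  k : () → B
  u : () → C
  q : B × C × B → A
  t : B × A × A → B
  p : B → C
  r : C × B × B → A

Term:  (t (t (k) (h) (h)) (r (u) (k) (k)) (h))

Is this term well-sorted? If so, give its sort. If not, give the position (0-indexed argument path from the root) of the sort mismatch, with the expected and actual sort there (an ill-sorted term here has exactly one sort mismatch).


well-sorted; sort = B

    (k) : B
    (h) : A
    (h) : A
  (t (k) (h) (h)) : B
    (u) : C
    (k) : B
    (k) : B
  (r (u) (k) (k)) : A
  (h) : A
(t (t (k) (h) (h)) (r (u) (k) (k)) (h)) : B


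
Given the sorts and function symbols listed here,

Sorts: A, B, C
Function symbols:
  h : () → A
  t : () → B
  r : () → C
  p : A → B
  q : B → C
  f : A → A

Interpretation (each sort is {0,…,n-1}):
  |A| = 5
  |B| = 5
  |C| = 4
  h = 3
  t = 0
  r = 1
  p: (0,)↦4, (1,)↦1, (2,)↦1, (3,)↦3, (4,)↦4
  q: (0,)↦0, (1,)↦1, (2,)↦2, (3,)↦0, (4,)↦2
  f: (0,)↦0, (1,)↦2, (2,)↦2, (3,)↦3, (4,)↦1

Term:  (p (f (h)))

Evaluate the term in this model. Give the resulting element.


value = 3

  h = 3
  (f (h)) = f(3,) = 3
  (p (f (h))) = p(3,) = 3


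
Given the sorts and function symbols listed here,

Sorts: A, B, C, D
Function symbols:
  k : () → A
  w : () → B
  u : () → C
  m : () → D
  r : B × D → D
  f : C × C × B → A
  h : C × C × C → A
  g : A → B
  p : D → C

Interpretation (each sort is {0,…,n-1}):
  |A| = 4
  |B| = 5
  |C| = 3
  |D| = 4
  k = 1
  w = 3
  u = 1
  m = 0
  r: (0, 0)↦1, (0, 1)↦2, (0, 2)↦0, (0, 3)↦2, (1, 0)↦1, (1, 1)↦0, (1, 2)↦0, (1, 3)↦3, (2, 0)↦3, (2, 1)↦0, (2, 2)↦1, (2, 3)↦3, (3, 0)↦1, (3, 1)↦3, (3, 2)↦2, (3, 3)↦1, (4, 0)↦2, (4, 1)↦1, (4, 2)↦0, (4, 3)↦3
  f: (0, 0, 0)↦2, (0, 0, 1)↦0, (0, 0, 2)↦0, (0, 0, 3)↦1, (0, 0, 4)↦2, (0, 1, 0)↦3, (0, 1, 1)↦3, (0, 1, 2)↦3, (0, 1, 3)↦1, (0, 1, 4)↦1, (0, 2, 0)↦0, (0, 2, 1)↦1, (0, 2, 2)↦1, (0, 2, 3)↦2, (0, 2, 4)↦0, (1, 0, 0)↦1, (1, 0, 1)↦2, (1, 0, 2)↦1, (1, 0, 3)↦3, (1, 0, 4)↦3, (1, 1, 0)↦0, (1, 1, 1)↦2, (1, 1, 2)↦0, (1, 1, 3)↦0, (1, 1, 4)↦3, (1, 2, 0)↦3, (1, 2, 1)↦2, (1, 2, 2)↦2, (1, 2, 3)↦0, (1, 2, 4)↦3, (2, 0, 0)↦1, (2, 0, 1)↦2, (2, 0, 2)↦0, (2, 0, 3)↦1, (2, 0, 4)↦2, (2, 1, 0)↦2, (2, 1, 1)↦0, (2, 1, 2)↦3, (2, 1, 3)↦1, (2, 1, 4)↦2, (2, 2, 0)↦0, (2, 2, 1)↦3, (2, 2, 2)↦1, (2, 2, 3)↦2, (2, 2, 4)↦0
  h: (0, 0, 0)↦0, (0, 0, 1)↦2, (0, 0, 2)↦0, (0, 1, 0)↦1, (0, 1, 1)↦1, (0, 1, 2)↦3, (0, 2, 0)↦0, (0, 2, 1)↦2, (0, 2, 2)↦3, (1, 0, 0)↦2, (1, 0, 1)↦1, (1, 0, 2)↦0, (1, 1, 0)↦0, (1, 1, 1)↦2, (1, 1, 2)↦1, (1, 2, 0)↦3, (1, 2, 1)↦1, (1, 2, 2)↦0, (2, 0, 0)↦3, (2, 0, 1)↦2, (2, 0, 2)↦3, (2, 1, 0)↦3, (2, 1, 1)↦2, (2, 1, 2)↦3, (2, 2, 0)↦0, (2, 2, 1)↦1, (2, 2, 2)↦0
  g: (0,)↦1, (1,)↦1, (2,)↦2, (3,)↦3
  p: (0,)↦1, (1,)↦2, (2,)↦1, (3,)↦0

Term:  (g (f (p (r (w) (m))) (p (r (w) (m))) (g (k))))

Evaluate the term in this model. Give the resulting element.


value = 3

  w = 3
  m = 0
  (r (w) (m)) = r(3, 0) = 1
  (p (r (w) (m))) = p(1,) = 2
  w = 3
  m = 0
  (r (w) (m)) = r(3, 0) = 1
  (p (r (w) (m))) = p(1,) = 2
  k = 1
  (g (k)) = g(1,) = 1
  (f (p (r (w) (m))) (p (r (w) (m))) (g (k))) = f(2, 2, 1) = 3
  (g (f (p (r (w) (m))) (p (r (w) (m))) (g (k)))) = g(3,) = 3


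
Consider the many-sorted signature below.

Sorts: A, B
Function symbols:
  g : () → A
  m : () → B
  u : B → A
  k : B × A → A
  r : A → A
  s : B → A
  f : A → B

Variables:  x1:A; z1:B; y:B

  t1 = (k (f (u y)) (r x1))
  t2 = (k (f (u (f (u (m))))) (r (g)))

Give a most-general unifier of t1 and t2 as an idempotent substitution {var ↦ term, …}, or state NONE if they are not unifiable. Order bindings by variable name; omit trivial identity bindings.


{x1 ↦ (g), y ↦ (f (u (m)))}


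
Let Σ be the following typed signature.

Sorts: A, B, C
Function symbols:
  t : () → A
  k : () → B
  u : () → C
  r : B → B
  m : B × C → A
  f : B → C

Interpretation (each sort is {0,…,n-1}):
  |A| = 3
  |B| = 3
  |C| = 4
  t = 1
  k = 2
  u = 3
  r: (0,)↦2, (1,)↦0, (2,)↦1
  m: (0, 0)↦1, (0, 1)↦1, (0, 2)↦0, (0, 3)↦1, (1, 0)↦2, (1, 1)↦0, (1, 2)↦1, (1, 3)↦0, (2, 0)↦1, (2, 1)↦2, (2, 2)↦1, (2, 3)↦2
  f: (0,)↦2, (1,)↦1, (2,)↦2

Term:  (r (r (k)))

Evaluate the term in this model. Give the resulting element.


value = 0

  k = 2
  (r (k)) = r(2,) = 1
  (r (r (k))) = r(1,) = 0


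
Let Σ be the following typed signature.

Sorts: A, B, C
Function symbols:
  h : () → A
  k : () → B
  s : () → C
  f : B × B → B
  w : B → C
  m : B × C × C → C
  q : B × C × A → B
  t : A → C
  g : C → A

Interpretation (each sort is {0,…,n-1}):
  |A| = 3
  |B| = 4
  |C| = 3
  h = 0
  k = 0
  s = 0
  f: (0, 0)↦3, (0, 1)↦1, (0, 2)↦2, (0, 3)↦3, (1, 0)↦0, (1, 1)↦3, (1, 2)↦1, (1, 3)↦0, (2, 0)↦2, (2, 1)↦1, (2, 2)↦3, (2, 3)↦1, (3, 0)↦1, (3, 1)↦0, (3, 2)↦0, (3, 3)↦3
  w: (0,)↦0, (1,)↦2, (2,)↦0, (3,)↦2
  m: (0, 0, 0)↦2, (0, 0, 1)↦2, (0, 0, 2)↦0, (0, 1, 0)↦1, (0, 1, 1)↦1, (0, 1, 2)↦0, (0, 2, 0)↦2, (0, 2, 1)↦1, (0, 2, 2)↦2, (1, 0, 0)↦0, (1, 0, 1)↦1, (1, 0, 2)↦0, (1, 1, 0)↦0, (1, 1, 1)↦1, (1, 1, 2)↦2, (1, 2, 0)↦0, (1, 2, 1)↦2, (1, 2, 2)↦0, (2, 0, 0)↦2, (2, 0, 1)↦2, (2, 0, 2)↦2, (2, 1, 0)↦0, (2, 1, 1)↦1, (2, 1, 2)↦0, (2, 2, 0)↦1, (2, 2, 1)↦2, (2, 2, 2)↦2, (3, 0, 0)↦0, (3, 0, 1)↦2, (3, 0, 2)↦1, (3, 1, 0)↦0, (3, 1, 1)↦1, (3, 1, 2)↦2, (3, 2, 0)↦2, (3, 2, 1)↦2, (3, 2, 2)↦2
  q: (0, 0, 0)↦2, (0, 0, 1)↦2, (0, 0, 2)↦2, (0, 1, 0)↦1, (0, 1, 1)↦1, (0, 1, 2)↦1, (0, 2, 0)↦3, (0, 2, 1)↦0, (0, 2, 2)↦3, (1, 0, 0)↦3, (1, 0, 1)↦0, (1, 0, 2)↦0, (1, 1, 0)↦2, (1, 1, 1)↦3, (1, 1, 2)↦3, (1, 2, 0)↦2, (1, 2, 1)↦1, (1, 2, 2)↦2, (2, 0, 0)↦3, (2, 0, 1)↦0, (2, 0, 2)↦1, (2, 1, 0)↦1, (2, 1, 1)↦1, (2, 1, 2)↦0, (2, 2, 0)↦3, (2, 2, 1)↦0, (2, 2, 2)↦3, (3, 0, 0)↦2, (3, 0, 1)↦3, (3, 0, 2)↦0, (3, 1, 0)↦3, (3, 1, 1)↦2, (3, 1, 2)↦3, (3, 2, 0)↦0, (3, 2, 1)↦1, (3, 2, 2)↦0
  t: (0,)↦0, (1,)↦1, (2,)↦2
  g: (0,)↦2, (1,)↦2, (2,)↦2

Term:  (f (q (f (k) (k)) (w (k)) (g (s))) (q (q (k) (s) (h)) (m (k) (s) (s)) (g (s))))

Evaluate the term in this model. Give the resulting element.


value = 3

  k = 0
  k = 0
  (f (k) (k)) = f(0, 0) = 3
  k = 0
  (w (k)) = w(0,) = 0
  s = 0
  (g (s)) = g(0,) = 2
  (q (f (k) (k)) (w (k)) (g (s))) = q(3, 0, 2) = 0
  k = 0
  s = 0
  h = 0
  (q (k) (s) (h)) = q(0, 0, 0) = 2
  k = 0
  s = 0
  s = 0
  (m (k) (s) (s)) = m(0, 0, 0) = 2
  s = 0
  (g (s)) = g(0,) = 2
  (q (q (k) (s) (h)) (m (k) (s) (s)) (g (s))) = q(2, 2, 2) = 3
  (f (q (f (k) (k)) (w (k)) (g (s))) (q (q (k) (s) (h)) (m (k) (s) (s)) (g (s)))) = f(0, 3) = 3


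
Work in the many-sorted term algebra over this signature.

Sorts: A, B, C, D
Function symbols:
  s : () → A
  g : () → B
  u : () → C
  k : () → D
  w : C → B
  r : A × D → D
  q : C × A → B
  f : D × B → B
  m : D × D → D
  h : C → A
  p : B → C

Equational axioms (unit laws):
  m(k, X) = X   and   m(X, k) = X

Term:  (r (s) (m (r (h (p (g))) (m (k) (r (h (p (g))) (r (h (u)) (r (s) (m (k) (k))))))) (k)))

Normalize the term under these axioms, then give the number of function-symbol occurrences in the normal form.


1. (r (s) (m (r (h (p (g))) (m (k) (r (h (p (g))) (r (h (u)) (r (s) (m (k) (k))))))) (k)))  →  (r (s) (r (h (p (g))) (m (k) (r (h (p (g))) (r (h (u)) (r (s) (m (k) (k))))))))
2. (r (s) (r (h (p (g))) (m (k) (r (h (p (g))) (r (h (u)) (r (s) (m (k) (k))))))))  →  (r (s) (r (h (p (g))) (r (h (p (g))) (r (h (u)) (r (s) (m (k) (k)))))))
3. (r (s) (r (h (p (g))) (r (h (p (g))) (r (h (u)) (r (s) (m (k) (k)))))))  →  (r (s) (r (h (p (g))) (r (h (p (g))) (r (h (u)) (r (s) (k))))))
normal form: (r (s) (r (h (p (g))) (r (h (p (g))) (r (h (u)) (r (s) (k))))))

size = 16


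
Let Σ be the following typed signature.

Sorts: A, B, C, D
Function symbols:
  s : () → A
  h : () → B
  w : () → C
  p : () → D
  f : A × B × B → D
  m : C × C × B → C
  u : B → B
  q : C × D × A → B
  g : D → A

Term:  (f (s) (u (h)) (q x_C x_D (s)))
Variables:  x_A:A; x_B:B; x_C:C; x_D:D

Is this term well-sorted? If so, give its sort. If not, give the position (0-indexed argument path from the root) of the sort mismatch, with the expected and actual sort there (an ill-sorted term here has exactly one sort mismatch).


  (s) : A
    (h) : B
  (u (h)) : B
    x_C : C
    x_D : D
    (s) : A
  (q x_C x_D (s)) : B
(f (s) (u (h)) (q x_C x_D (s))) : D

well-sorted; sort = D


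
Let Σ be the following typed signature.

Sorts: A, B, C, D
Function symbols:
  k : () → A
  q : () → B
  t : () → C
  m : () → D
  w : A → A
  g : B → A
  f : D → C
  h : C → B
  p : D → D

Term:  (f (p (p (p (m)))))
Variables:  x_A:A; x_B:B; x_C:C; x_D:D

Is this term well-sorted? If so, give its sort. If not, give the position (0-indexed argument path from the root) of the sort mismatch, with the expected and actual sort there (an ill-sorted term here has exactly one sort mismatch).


well-sorted; sort = C

        (m) : D
      (p (m)) : D
    (p (p (m))) : D
  (p (p (p (m)))) : D
(f (p (p (p (m))))) : C


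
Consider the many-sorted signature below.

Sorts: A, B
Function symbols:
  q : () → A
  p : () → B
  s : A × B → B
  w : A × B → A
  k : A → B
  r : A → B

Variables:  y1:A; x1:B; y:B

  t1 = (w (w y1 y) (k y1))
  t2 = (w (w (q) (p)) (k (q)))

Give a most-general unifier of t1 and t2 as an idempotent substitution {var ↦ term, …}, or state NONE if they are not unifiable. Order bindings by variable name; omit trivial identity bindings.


{y ↦ (p), y1 ↦ (q)}


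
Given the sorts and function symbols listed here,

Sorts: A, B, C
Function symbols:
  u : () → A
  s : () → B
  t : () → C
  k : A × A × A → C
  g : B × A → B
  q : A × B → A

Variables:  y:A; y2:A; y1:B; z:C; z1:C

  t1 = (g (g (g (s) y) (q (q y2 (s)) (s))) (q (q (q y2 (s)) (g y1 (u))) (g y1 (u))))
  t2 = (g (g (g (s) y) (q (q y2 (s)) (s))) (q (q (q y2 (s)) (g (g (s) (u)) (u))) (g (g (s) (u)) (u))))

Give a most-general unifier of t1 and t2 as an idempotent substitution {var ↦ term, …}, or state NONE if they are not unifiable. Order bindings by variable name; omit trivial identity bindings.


{y1 ↦ (g (s) (u))}


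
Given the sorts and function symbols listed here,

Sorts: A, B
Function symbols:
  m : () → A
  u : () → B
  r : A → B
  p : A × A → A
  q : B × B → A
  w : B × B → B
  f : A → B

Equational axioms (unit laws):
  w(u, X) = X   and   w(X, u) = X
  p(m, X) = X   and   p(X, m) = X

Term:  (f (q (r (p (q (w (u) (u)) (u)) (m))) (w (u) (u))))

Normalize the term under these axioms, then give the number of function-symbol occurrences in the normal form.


1. (f (q (r (p (q (w (u) (u)) (u)) (m))) (w (u) (u))))  →  (f (q (r (q (w (u) (u)) (u))) (w (u) (u))))
2. (f (q (r (q (w (u) (u)) (u))) (w (u) (u))))  →  (f (q (r (q (u) (u))) (w (u) (u))))
3. (f (q (r (q (u) (u))) (w (u) (u))))  →  (f (q (r (q (u) (u))) (u)))
normal form: (f (q (r (q (u) (u))) (u)))

size = 7


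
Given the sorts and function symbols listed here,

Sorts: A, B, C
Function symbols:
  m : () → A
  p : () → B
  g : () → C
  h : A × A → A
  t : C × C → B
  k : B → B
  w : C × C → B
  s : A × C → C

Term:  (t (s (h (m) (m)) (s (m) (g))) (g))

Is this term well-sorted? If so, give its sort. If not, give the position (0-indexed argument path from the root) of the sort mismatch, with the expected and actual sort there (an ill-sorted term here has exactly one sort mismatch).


well-sorted; sort = B

      (m) : A
      (m) : A
    (h (m) (m)) : A
      (m) : A
      (g) : C
    (s (m) (g)) : C
  (s (h (m) (m)) (s (m) (g))) : C
  (g) : C
(t (s (h (m) (m)) (s (m) (g))) (g)) : B


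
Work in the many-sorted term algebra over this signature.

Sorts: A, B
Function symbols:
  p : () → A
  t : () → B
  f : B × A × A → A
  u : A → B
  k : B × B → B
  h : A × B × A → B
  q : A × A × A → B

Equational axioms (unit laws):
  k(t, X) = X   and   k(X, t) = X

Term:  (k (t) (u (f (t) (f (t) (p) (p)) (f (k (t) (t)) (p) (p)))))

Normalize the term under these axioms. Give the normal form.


1. (k (t) (u (f (t) (f (t) (p) (p)) (f (k (t) (t)) (p) (p)))))  →  (u (f (t) (f (t) (p) (p)) (f (k (t) (t)) (p) (p))))
2. (u (f (t) (f (t) (p) (p)) (f (k (t) (t)) (p) (p))))  →  (u (f (t) (f (t) (p) (p)) (f (t) (p) (p))))

normal form = (u (f (t) (f (t) (p) (p)) (f (t) (p) (p))))


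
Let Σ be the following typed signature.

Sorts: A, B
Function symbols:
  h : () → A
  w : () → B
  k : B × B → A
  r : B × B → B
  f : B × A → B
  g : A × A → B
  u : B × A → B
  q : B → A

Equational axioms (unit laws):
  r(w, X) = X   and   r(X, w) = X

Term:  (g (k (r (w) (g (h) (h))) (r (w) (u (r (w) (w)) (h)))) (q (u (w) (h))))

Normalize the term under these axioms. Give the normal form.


normal form = (g (k (g (h) (h)) (u (w) (h))) (q (u (w) (h))))

1. (g (k (r (w) (g (h) (h))) (r (w) (u (r (w) (w)) (h)))) (q (u (w) (h))))  →  (g (k (g (h) (h)) (r (w) (u (r (w) (w)) (h)))) (q (u (w) (h))))
2. (g (k (g (h) (h)) (r (w) (u (r (w) (w)) (h)))) (q (u (w) (h))))  →  (g (k (g (h) (h)) (u (r (w) (w)) (h))) (q (u (w) (h))))
3. (g (k (g (h) (h)) (u (r (w) (w)) (h))) (q (u (w) (h))))  →  (g (k (g (h) (h)) (u (w) (h))) (q (u (w) (h))))


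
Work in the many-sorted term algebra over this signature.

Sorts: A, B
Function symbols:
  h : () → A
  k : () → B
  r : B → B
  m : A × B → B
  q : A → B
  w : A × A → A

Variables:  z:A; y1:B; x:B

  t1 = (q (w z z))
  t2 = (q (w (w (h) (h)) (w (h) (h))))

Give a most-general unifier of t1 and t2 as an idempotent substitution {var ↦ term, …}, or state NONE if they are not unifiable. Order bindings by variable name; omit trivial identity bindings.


{z ↦ (w (h) (h))}


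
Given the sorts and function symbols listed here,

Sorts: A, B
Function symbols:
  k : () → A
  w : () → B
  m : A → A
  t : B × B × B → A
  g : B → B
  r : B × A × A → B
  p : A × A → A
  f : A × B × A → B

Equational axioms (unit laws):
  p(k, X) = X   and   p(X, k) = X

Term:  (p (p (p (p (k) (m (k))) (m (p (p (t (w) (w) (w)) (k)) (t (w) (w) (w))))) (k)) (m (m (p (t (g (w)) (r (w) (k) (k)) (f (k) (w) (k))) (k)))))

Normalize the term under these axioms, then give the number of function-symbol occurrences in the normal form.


1. (p (p (p (p (k) (m (k))) (m (p (p (t (w) (w) (w)) (k)) (t (w) (w) (w))))) (k)) (m (m (p (t (g (w)) (r (w) (k) (k)) (f (k) (w) (k))) (k)))))  →  (p (p (p (k) (m (k))) (m (p (p (t (w) (w) (w)) (k)) (t (w) (w) (w))))) (m (m (p (t (g (w)) (r (w) (k) (k)) (f (k) (w) (k))) (k)))))
2. (p (p (p (k) (m (k))) (m (p (p (t (w) (w) (w)) (k)) (t (w) (w) (w))))) (m (m (p (t (g (w)) (r (w) (k) (k)) (f (k) (w) (k))) (k)))))  →  (p (p (m (k)) (m (p (p (t (w) (w) (w)) (k)) (t (w) (w) (w))))) (m (m (p (t (g (w)) (r (w) (k) (k)) (f (k) (w) (k))) (k)))))
3. (p (p (m (k)) (m (p (p (t (w) (w) (w)) (k)) (t (w) (w) (w))))) (m (m (p (t (g (w)) (r (w) (k) (k)) (f (k) (w) (k))) (k)))))  →  (p (p (m (k)) (m (p (t (w) (w) (w)) (t (w) (w) (w))))) (m (m (p (t (g (w)) (r (w) (k) (k)) (f (k) (w) (k))) (k)))))
4. (p (p (m (k)) (m (p (t (w) (w) (w)) (t (w) (w) (w))))) (m (m (p (t (g (w)) (r (w) (k) (k)) (f (k) (w) (k))) (k)))))  →  (p (p (m (k)) (m (p (t (w) (w) (w)) (t (w) (w) (w))))) (m (m (t (g (w)) (r (w) (k) (k)) (f (k) (w) (k))))))
normal form: (p (p (m (k)) (m (p (t (w) (w) (w)) (t (w) (w) (w))))) (m (m (t (g (w)) (r (w) (k) (k)) (f (k) (w) (k))))))

size = 27


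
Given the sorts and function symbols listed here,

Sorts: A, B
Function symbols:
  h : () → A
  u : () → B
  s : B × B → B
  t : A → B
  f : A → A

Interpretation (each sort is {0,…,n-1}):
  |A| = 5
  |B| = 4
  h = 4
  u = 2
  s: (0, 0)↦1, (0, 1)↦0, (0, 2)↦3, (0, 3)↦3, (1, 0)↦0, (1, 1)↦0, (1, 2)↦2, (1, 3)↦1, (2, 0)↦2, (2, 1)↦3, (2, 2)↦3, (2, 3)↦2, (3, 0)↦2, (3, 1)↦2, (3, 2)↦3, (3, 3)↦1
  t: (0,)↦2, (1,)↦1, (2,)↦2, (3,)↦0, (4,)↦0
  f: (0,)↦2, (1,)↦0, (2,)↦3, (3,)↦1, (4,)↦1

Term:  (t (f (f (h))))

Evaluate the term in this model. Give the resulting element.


value = 2

  h = 4
  (f (h)) = f(4,) = 1
  (f (f (h))) = f(1,) = 0
  (t (f (f (h)))) = t(0,) = 2


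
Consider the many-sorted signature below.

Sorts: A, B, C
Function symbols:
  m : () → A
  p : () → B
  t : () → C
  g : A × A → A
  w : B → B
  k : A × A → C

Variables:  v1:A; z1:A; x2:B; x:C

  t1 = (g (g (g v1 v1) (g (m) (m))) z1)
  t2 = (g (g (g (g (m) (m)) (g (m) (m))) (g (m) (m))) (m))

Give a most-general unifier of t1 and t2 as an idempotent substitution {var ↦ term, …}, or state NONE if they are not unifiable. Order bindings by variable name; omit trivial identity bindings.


{v1 ↦ (g (m) (m)), z1 ↦ (m)}


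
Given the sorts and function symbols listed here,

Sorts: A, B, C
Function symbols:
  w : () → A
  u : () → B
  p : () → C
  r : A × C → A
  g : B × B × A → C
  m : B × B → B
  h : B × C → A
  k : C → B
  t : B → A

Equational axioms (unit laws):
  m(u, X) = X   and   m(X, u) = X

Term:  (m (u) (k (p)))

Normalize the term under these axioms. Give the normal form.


normal form = (k (p))

1. (m (u) (k (p)))  →  (k (p))


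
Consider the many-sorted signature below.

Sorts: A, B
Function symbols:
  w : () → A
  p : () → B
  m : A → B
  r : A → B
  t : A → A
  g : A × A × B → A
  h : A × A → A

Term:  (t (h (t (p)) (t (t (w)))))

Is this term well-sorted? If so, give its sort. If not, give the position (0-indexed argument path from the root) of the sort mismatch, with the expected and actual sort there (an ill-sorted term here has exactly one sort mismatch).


      (p) : B
    (t (p)) : ✗ arg 0 at [0, 0, 0] has sort B, expected A
        (w) : A
      (t (w)) : A
    (t (t (w))) : A

ill-sorted at position [0, 0, 0]: expected A, got B


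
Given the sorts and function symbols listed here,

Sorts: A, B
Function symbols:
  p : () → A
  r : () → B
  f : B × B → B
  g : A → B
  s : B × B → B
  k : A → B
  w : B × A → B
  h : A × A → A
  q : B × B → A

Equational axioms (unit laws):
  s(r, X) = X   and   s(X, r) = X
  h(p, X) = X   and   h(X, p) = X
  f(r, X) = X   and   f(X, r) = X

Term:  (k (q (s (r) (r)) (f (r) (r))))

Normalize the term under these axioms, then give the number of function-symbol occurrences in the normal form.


1. (k (q (s (r) (r)) (f (r) (r))))  →  (k (q (r) (f (r) (r))))
2. (k (q (r) (f (r) (r))))  →  (k (q (r) (r)))
normal form: (k (q (r) (r)))

size = 4


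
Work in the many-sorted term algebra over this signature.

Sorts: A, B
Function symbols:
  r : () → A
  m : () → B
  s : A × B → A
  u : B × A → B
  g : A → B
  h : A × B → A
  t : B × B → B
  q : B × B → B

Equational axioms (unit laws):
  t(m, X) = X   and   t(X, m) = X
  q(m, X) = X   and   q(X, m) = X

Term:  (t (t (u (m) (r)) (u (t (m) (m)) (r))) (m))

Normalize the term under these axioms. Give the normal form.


normal form = (t (u (m) (r)) (u (m) (r)))

1. (t (t (u (m) (r)) (u (t (m) (m)) (r))) (m))  →  (t (u (m) (r)) (u (t (m) (m)) (r)))
2. (t (u (m) (r)) (u (t (m) (m)) (r)))  →  (t (u (m) (r)) (u (m) (r)))


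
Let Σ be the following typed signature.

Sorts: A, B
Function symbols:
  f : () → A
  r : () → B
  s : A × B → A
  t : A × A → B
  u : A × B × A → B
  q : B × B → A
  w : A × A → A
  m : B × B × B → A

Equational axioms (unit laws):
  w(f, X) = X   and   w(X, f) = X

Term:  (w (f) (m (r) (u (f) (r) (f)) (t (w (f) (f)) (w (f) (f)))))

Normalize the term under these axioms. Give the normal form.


1. (w (f) (m (r) (u (f) (r) (f)) (t (w (f) (f)) (w (f) (f)))))  →  (m (r) (u (f) (r) (f)) (t (w (f) (f)) (w (f) (f))))
2. (m (r) (u (f) (r) (f)) (t (w (f) (f)) (w (f) (f))))  →  (m (r) (u (f) (r) (f)) (t (f) (w (f) (f))))
3. (m (r) (u (f) (r) (f)) (t (f) (w (f) (f))))  →  (m (r) (u (f) (r) (f)) (t (f) (f)))

normal form = (m (r) (u (f) (r) (f)) (t (f) (f)))


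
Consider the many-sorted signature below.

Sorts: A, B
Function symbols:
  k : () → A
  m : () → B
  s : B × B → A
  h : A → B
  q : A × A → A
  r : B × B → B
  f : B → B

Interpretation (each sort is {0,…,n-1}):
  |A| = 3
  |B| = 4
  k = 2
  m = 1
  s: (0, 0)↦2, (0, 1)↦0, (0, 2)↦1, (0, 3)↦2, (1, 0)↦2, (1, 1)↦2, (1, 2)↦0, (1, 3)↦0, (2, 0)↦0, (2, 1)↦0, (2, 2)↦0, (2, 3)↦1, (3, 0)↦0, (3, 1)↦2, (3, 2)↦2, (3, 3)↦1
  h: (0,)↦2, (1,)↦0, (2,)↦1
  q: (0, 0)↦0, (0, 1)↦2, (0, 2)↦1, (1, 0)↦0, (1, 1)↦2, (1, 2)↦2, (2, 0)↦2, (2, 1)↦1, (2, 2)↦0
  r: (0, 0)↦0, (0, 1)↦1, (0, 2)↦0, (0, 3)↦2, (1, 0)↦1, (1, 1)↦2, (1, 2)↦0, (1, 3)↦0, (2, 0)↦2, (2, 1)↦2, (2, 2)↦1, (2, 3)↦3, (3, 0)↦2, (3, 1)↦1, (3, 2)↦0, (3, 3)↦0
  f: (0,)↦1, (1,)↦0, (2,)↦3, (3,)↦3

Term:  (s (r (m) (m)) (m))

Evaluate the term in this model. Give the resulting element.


  m = 1
  m = 1
  (r (m) (m)) = r(1, 1) = 2
  m = 1
  (s (r (m) (m)) (m)) = s(2, 1) = 0

value = 0


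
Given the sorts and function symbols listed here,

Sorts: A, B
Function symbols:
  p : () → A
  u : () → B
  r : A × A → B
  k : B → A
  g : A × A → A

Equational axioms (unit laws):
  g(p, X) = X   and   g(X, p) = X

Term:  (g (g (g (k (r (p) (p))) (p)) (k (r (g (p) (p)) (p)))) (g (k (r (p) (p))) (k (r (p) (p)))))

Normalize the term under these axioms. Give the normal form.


normal form = (g (g (k (r (p) (p))) (k (r (p) (p)))) (g (k (r (p) (p))) (k (r (p) (p)))))

1. (g (g (g (k (r (p) (p))) (p)) (k (r (g (p) (p)) (p)))) (g (k (r (p) (p))) (k (r (p) (p)))))  →  (g (g (k (r (p) (p))) (k (r (g (p) (p)) (p)))) (g (k (r (p) (p))) (k (r (p) (p)))))
2. (g (g (k (r (p) (p))) (k (r (g (p) (p)) (p)))) (g (k (r (p) (p))) (k (r (p) (p)))))  →  (g (g (k (r (p) (p))) (k (r (p) (p)))) (g (k (r (p) (p))) (k (r (p) (p)))))


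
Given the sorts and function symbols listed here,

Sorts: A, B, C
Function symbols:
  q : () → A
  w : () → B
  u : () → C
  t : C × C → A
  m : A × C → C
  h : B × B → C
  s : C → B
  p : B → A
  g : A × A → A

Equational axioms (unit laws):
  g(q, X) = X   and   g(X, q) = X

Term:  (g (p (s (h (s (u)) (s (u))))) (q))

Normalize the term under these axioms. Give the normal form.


normal form = (p (s (h (s (u)) (s (u)))))

1. (g (p (s (h (s (u)) (s (u))))) (q))  →  (p (s (h (s (u)) (s (u)))))


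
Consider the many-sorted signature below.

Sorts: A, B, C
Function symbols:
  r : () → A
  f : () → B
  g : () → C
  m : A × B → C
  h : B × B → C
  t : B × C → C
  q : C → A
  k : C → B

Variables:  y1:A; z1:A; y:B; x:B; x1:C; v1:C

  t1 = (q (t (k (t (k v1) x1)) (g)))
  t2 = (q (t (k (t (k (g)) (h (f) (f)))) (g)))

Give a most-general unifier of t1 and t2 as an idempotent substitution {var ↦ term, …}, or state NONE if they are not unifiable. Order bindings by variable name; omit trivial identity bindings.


{v1 ↦ (g), x1 ↦ (h (f) (f))}


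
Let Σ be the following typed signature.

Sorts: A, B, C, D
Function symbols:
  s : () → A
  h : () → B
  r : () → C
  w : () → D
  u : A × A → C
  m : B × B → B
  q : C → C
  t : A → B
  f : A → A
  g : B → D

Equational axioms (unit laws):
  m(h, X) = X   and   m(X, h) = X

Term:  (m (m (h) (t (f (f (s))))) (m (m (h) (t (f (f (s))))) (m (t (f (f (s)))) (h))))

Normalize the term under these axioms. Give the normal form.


normal form = (m (t (f (f (s)))) (m (t (f (f (s)))) (t (f (f (s))))))

1. (m (m (h) (t (f (f (s))))) (m (m (h) (t (f (f (s))))) (m (t (f (f (s)))) (h))))  →  (m (t (f (f (s)))) (m (m (h) (t (f (f (s))))) (m (t (f (f (s)))) (h))))
2. (m (t (f (f (s)))) (m (m (h) (t (f (f (s))))) (m (t (f (f (s)))) (h))))  →  (m (t (f (f (s)))) (m (t (f (f (s)))) (m (t (f (f (s)))) (h))))
3. (m (t (f (f (s)))) (m (t (f (f (s)))) (m (t (f (f (s)))) (h))))  →  (m (t (f (f (s)))) (m (t (f (f (s)))) (t (f (f (s))))))


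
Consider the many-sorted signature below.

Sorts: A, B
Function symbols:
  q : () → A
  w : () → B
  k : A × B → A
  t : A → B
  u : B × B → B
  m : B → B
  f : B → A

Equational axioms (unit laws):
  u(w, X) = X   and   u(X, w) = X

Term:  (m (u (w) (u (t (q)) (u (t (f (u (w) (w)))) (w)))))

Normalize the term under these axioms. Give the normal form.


normal form = (m (u (t (q)) (t (f (w)))))

1. (m (u (w) (u (t (q)) (u (t (f (u (w) (w)))) (w)))))  →  (m (u (t (q)) (u (t (f (u (w) (w)))) (w))))
2. (m (u (t (q)) (u (t (f (u (w) (w)))) (w))))  →  (m (u (t (q)) (t (f (u (w) (w))))))
3. (m (u (t (q)) (t (f (u (w) (w))))))  →  (m (u (t (q)) (t (f (w)))))


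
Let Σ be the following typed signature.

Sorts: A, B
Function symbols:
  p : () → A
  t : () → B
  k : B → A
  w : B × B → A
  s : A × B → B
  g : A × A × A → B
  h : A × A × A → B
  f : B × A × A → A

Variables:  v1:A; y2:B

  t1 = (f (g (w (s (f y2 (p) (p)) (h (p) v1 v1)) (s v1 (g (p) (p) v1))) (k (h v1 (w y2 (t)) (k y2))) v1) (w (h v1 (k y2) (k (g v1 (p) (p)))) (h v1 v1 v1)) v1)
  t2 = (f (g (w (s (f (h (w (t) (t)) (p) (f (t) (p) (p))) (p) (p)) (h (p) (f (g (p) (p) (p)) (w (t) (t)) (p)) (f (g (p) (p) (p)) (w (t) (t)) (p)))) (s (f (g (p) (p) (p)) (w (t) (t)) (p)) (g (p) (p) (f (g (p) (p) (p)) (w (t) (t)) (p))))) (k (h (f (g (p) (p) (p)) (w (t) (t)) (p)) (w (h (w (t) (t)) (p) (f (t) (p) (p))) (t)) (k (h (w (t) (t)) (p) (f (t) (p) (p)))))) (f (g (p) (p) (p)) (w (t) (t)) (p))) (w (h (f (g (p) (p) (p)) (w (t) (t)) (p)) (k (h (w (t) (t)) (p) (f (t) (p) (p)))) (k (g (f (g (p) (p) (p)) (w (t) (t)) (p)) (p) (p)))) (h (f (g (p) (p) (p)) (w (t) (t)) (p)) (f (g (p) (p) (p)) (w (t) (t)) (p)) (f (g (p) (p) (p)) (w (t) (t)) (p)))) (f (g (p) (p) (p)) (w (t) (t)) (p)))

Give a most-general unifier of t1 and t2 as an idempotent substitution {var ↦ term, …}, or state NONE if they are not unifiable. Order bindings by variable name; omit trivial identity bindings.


{v1 ↦ (f (g (p) (p) (p)) (w (t) (t)) (p)), y2 ↦ (h (w (t) (t)) (p) (f (t) (p) (p)))}


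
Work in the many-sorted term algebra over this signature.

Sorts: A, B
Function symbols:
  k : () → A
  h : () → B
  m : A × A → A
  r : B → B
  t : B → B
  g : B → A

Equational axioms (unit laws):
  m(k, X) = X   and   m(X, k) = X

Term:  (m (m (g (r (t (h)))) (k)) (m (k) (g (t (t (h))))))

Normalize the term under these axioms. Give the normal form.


normal form = (m (g (r (t (h)))) (g (t (t (h)))))

1. (m (m (g (r (t (h)))) (k)) (m (k) (g (t (t (h))))))  →  (m (g (r (t (h)))) (m (k) (g (t (t (h))))))
2. (m (g (r (t (h)))) (m (k) (g (t (t (h))))))  →  (m (g (r (t (h)))) (g (t (t (h)))))


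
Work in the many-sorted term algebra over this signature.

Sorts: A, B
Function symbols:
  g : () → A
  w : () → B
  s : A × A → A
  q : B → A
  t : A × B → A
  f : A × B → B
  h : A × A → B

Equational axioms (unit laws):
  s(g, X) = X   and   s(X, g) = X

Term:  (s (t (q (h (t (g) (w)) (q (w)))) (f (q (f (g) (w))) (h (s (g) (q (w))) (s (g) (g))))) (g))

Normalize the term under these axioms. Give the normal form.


1. (s (t (q (h (t (g) (w)) (q (w)))) (f (q (f (g) (w))) (h (s (g) (q (w))) (s (g) (g))))) (g))  →  (t (q (h (t (g) (w)) (q (w)))) (f (q (f (g) (w))) (h (s (g) (q (w))) (s (g) (g)))))
2. (t (q (h (t (g) (w)) (q (w)))) (f (q (f (g) (w))) (h (s (g) (q (w))) (s (g) (g)))))  →  (t (q (h (t (g) (w)) (q (w)))) (f (q (f (g) (w))) (h (q (w)) (s (g) (g)))))
3. (t (q (h (t (g) (w)) (q (w)))) (f (q (f (g) (w))) (h (q (w)) (s (g) (g)))))  →  (t (q (h (t (g) (w)) (q (w)))) (f (q (f (g) (w))) (h (q (w)) (g))))

normal form = (t (q (h (t (g) (w)) (q (w)))) (f (q (f (g) (w))) (h (q (w)) (g))))


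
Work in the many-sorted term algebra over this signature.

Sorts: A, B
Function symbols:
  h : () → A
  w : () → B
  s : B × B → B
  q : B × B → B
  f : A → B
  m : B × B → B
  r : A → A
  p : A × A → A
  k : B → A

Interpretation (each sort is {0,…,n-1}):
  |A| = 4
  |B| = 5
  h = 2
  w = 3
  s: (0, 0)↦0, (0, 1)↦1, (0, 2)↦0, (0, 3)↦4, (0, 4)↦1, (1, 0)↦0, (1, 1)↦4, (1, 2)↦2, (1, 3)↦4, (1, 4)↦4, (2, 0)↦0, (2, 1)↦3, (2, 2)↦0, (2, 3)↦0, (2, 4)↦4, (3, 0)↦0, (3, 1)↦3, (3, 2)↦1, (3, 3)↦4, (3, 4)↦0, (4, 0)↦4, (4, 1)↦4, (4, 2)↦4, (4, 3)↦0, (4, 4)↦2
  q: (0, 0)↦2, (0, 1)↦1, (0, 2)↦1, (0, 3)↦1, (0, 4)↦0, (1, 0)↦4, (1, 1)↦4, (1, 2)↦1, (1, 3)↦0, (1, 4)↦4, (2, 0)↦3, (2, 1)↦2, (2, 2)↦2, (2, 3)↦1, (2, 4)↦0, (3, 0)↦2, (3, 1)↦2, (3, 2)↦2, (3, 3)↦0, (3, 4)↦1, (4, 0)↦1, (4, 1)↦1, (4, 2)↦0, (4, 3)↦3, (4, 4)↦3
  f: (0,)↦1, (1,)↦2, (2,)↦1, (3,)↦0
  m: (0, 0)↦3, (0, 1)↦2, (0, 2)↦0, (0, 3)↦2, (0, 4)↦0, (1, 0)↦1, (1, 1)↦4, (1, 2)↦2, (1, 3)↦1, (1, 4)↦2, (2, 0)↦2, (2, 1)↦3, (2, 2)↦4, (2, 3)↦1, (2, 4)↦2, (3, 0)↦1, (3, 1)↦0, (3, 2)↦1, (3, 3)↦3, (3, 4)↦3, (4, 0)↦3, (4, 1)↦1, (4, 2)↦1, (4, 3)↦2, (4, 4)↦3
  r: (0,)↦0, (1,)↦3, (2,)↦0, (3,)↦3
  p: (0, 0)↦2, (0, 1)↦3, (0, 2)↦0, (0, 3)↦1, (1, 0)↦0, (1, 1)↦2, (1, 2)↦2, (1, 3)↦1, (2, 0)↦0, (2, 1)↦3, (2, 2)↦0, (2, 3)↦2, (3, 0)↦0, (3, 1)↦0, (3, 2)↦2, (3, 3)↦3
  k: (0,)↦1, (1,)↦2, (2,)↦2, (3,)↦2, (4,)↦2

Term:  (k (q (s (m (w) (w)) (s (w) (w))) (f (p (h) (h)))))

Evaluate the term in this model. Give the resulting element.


  w = 3
  w = 3
  (m (w) (w)) = m(3, 3) = 3
  w = 3
  w = 3
  (s (w) (w)) = s(3, 3) = 4
  (s (m (w) (w)) (s (w) (w))) = s(3, 4) = 0
  h = 2
  h = 2
  (p (h) (h)) = p(2, 2) = 0
  (f (p (h) (h))) = f(0,) = 1
  (q (s (m (w) (w)) (s (w) (w))) (f (p (h) (h)))) = q(0, 1) = 1
  (k (q (s (m (w) (w)) (s (w) (w))) (f (p (h) (h))))) = k(1,) = 2

value = 2


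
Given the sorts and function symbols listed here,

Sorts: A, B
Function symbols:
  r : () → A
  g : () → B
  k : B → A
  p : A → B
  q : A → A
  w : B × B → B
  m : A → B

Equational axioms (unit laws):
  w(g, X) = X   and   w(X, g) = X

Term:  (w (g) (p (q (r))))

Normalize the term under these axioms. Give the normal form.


normal form = (p (q (r)))

1. (w (g) (p (q (r))))  →  (p (q (r)))


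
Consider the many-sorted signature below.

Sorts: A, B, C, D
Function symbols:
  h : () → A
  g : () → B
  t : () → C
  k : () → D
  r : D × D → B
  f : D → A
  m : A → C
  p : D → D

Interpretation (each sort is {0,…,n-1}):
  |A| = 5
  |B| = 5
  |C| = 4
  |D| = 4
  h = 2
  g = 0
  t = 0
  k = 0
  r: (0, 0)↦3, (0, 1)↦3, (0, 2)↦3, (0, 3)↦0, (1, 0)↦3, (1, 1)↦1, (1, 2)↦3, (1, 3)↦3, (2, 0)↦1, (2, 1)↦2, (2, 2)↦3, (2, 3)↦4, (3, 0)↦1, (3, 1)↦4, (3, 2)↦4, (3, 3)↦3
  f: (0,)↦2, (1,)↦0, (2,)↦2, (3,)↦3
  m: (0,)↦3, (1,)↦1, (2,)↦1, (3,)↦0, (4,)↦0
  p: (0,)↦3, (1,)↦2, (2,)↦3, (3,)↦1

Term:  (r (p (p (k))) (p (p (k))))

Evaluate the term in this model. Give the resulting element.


  k = 0
  (p (k)) = p(0,) = 3
  (p (p (k))) = p(3,) = 1
  k = 0
  (p (k)) = p(0,) = 3
  (p (p (k))) = p(3,) = 1
  (r (p (p (k))) (p (p (k)))) = r(1, 1) = 1

value = 1
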